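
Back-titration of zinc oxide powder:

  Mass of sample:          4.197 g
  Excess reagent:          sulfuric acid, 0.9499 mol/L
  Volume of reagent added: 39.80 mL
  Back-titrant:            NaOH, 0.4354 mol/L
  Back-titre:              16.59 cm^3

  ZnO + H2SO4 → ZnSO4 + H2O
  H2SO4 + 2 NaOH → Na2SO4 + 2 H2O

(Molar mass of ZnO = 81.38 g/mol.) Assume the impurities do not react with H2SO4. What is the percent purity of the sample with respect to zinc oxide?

66.30 %

n(H2SO4) added = 0.03980 × 0.9499 = 0.03781 mol
n(NaOH) used in back-titration = 0.01659 × 0.4354 = 7.223 × 10^-3 mol
From the 1:2 ratio, n(H2SO4) left over = 1/2 × 7.223 × 10^-3 = 3.612 × 10^-3 mol
n(H2SO4) consumed by analyte = 0.03781 − 3.612 × 10^-3 = 0.03419 mol
n(ZnO) = 0.03419 mol (1:1 ratio)
mass of ZnO = 0.03419 × 81.38 = 2.783 g
% ZnO = 2.783 / 4.197 × 100 = 66.30 %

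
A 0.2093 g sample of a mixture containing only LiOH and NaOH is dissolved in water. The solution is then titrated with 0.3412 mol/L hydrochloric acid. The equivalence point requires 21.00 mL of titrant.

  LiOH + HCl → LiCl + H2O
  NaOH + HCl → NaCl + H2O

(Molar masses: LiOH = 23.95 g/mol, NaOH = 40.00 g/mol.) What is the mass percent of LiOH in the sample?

55.12 %

n(HCl) = 0.02100 × 0.3412 = 7.165 × 10^-3 mol
Let x = n(LiOH), y = n(NaOH).
Titrant: 1x + 1y = 7.165 × 10^-3;  mass: 23.95x + 40.00y = 0.2093
Solving, x = 4.817 × 10^-3 mol, y = 2.349 × 10^-3 mol
mass of LiOH = 4.817 × 10^-3 × 23.95 = 0.1154 g
% LiOH = 0.1154 / 0.2093 × 100 = 55.12 %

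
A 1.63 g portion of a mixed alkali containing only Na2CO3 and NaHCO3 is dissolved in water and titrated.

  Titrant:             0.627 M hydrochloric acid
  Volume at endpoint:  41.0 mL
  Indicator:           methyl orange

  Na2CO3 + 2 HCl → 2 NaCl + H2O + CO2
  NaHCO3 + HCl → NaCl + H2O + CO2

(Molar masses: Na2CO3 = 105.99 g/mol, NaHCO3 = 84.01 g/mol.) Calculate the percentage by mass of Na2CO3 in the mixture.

55.5 %

n(HCl) = 0.0410 × 0.627 = 0.0257 mol
Let x = n(Na2CO3), y = n(NaHCO3).
Titrant: 2x + 1y = 0.0257;  mass: 105.99x + 84.01y = 1.63
Solving, x = 8.54 × 10^-3 mol, y = 8.63 × 10^-3 mol
mass of Na2CO3 = 8.54 × 10^-3 × 105.99 = 0.905 g
% Na2CO3 = 0.905 / 1.63 × 100 = 55.5 %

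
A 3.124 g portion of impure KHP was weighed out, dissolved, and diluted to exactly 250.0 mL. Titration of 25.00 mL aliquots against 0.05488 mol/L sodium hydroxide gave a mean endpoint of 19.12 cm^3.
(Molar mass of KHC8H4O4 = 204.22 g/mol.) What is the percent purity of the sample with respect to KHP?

68.59 %

KHC8H4O4 + NaOH → KNaC8H4O4 + H2O
n(NaOH) per titration = 0.01912 × 0.05488 = 1.049 × 10^-3 mol
n(KHC8H4O4) in each aliquot = 1.049 × 10^-3 mol (1:1 ratio)
n(KHC8H4O4) in the whole flask = 1.049 × 10^-3 × 250.0/25.00 = 0.01049 mol
mass of KHC8H4O4 = 0.01049 × 204.22 = 2.143 g
% KHC8H4O4 = 2.143 / 3.124 × 100 = 68.59 %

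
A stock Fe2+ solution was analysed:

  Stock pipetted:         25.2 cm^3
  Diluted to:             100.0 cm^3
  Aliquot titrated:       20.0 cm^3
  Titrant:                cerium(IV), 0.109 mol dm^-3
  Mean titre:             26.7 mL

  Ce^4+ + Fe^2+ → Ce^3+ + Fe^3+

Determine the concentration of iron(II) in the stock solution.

0.577 mol/L

n(Ce4+) = 0.0267 × 0.109 = 2.91 × 10^-3 mol
n(Fe2+) in the aliquot = 2.91 × 10^-3 mol (1:1 ratio)
[Fe2+]_dilute = 2.91 × 10^-3 / 0.0200 = 0.146 mol/L
Dilution factor = 100.0 / 25.2 = 3.968
[Fe2+]_stock = 0.146 × 3.968 = 0.577 mol/L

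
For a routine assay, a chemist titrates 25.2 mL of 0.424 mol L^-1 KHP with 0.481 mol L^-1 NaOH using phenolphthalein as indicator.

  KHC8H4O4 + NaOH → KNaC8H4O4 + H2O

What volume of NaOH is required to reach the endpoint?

n(KHC8H4O4) = 0.0252 L × 0.424 mol/L = 0.0107 mol
n(NaOH) = 0.0107 mol (1:1 stoichiometry)
V(NaOH) = 0.0107 mol / 0.481 mol/L = 0.0222 L = 22.2 mL

22.2 mL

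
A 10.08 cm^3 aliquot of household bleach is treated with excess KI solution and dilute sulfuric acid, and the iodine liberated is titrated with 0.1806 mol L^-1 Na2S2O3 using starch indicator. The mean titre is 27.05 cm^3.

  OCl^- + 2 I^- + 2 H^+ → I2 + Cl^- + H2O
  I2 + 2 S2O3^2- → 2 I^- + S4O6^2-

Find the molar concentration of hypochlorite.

n(S2O3^2-) = 0.02705 × 0.1806 = 4.885 × 10^-3 mol
n(I2) = n(S2O3^2-)/2 = 2.443 × 10^-3 mol
n(OCl^-) in the aliquot = 2.443 × 10^-3 mol (1:1 ratio)
[OCl^-] = 2.443 × 10^-3 / 0.01008 = 0.2423 mol/L

0.2423 mol/L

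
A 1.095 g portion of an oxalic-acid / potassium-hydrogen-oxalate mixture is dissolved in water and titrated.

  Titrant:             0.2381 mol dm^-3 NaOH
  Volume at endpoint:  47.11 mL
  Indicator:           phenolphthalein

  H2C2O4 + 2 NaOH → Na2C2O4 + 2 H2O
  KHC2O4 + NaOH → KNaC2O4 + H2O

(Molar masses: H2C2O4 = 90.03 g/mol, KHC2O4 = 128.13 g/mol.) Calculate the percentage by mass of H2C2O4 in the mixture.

16.93 %

n(NaOH) = 0.04711 × 0.2381 = 0.01122 mol
Let x = n(H2C2O4), y = n(KHC2O4).
Titrant: 2x + 1y = 0.01122;  mass: 90.03x + 128.13y = 1.095
Solving, x = 2.059 × 10^-3 mol, y = 7.099 × 10^-3 mol
mass of H2C2O4 = 2.059 × 10^-3 × 90.03 = 0.1853 g
% H2C2O4 = 0.1853 / 1.095 × 100 = 16.93 %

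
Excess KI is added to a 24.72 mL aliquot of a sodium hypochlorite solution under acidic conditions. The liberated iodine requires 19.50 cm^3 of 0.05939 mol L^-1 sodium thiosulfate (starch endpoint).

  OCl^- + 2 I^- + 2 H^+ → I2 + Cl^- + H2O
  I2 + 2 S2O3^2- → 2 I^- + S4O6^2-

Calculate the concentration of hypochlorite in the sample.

n(S2O3^2-) = 0.01950 × 0.05939 = 1.158 × 10^-3 mol
n(I2) = n(S2O3^2-)/2 = 5.791 × 10^-4 mol
n(OCl^-) in the aliquot = 5.791 × 10^-4 mol (1:1 ratio)
[OCl^-] = 5.791 × 10^-4 / 0.02472 = 0.02342 mol/L

0.02342 mol/L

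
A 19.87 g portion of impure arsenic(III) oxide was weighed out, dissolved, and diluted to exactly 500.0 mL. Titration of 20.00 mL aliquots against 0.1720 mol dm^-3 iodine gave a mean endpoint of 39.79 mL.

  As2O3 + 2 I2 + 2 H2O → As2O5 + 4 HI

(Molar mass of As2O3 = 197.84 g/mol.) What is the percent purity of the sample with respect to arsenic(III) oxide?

85.18 %

n(I2) per titration = 0.03979 × 0.1720 = 6.844 × 10^-3 mol
From the 1:2 ratio, n(As2O3) in each aliquot = 1/2 × 6.844 × 10^-3 = 3.422 × 10^-3 mol
n(As2O3) in the whole flask = 3.422 × 10^-3 × 500.0/20.00 = 0.08555 mol
mass of As2O3 = 0.08555 × 197.84 = 16.92 g
% As2O3 = 16.92 / 19.87 × 100 = 85.18 %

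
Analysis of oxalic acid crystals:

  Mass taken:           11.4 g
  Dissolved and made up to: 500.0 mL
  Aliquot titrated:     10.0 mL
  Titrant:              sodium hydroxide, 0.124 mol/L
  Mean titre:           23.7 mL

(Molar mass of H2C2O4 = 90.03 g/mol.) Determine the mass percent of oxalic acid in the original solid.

58.0 %

H2C2O4 + 2 NaOH → Na2C2O4 + 2 H2O
n(NaOH) per titration = 0.0237 × 0.124 = 2.94 × 10^-3 mol
From the 1:2 ratio, n(H2C2O4) in each aliquot = 1/2 × 2.94 × 10^-3 = 1.47 × 10^-3 mol
n(H2C2O4) in the whole flask = 1.47 × 10^-3 × 500.0/10.0 = 0.0735 mol
mass of H2C2O4 = 0.0735 × 90.03 = 6.61 g
% H2C2O4 = 6.61 / 11.4 × 100 = 58.0 %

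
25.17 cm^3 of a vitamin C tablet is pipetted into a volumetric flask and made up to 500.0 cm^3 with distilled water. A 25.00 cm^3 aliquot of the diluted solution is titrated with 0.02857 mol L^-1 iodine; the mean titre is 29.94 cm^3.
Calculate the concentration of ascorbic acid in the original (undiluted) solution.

0.6797 mol/L

C6H8O6 + I2 → C6H6O6 + 2 HI
n(I2) = 0.02994 × 0.02857 = 8.554 × 10^-4 mol
n(C6H8O6) in the aliquot = 8.554 × 10^-4 mol (1:1 ratio)
[C6H8O6]_dilute = 8.554 × 10^-4 / 0.02500 = 0.03422 mol/L
Dilution factor = 500.0 / 25.17 = 19.86
[C6H8O6]_stock = 0.03422 × 19.86 = 0.6797 mol/L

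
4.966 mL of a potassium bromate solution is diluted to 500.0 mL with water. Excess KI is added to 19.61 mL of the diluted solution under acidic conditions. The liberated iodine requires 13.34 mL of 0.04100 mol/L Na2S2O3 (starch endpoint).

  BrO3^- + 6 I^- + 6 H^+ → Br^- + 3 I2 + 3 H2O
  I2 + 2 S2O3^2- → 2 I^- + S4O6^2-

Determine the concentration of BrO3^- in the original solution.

n(S2O3^2-) = 0.01334 × 0.04100 = 5.469 × 10^-4 mol
n(I2) = n(S2O3^2-)/2 = 2.735 × 10^-4 mol
From the 1:3 ratio, n(BrO3^-) in the aliquot = 1/3 × 2.735 × 10^-4 = 9.116 × 10^-5 mol
[BrO3^-]_dilute = 9.116 × 10^-5 / 0.01961 = 0.004648 mol/L
[BrO3^-]_original = 0.004648 × 500.0/4.966 = 0.4680 mol/L

0.4680 mol/L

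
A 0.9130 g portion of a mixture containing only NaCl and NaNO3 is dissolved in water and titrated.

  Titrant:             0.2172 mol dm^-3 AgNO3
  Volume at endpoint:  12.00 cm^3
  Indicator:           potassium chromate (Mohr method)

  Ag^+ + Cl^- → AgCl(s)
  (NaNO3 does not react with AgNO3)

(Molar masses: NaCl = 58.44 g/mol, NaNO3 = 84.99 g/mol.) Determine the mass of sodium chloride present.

0.1523 g

n(AgNO3) = 0.01200 × 0.2172 = 2.606 × 10^-3 mol
Let x = n(NaCl), y = n(NaNO3).
Titrant: 1x = 2.606 × 10^-3;  mass: 58.44x + 84.99y = 0.9130
Solving, x = 2.606 × 10^-3 mol, y = 8.950 × 10^-3 mol
mass of NaCl = 2.606 × 10^-3 × 58.44 = 0.1523 g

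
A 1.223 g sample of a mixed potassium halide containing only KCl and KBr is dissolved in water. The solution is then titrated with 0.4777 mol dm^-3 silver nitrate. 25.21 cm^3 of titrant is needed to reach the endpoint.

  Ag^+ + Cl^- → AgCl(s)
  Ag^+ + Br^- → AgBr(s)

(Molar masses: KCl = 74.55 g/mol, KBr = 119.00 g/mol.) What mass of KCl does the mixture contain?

0.3524 g

n(AgNO3) = 0.02521 × 0.4777 = 0.01204 mol
Let x = n(KCl), y = n(KBr).
Titrant: 1x + 1y = 0.01204;  mass: 74.55x + 119.00y = 1.223
Solving, x = 4.727 × 10^-3 mol, y = 7.316 × 10^-3 mol
mass of KCl = 4.727 × 10^-3 × 74.55 = 0.3524 g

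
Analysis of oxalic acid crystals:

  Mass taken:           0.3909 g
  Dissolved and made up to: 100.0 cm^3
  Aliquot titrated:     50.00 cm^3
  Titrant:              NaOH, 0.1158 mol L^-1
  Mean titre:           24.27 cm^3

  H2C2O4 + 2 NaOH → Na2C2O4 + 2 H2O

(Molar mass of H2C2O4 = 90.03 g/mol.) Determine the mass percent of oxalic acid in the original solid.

64.73 %

n(NaOH) per titration = 0.02427 × 0.1158 = 2.810 × 10^-3 mol
From the 1:2 ratio, n(H2C2O4) in each aliquot = 1/2 × 2.810 × 10^-3 = 1.405 × 10^-3 mol
n(H2C2O4) in the whole flask = 1.405 × 10^-3 × 100.0/50.00 = 2.810 × 10^-3 mol
mass of H2C2O4 = 2.810 × 10^-3 × 90.03 = 0.2530 g
% H2C2O4 = 0.2530 / 0.3909 × 100 = 64.73 %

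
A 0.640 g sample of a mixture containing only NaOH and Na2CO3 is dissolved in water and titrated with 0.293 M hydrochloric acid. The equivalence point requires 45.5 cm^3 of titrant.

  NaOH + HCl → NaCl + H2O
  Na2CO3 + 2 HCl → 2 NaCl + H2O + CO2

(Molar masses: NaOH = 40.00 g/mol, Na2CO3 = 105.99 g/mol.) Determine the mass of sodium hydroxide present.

n(HCl) = 0.0455 × 0.293 = 0.0133 mol
Let x = n(NaOH), y = n(Na2CO3).
Titrant: 1x + 2y = 0.0133;  mass: 40.00x + 105.99y = 0.640
Solving, x = 5.12 × 10^-3 mol, y = 4.11 × 10^-3 mol
mass of NaOH = 5.12 × 10^-3 × 40.00 = 0.205 g

0.205 g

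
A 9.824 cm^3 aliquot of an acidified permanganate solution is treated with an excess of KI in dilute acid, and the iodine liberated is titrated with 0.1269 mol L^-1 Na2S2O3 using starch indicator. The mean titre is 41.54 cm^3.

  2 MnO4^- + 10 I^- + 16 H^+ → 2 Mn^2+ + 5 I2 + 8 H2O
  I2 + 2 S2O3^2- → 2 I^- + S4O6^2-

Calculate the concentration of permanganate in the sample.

n(S2O3^2-) = 0.04154 × 0.1269 = 5.271 × 10^-3 mol
n(I2) = n(S2O3^2-)/2 = 2.636 × 10^-3 mol
From the 2:5 ratio, n(MnO4^-) in the aliquot = 2/5 × 2.636 × 10^-3 = 1.054 × 10^-3 mol
[MnO4^-] = 1.054 × 10^-3 / 0.009824 = 0.1073 mol/L

0.1073 mol/L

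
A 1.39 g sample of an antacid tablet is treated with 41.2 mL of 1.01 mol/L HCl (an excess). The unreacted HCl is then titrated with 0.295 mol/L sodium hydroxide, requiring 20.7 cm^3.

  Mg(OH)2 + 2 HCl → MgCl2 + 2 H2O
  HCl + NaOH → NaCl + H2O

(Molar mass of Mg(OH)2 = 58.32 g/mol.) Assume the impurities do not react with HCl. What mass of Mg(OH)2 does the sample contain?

n(HCl) added = 0.0412 × 1.01 = 0.0416 mol
n(NaOH) used in back-titration = 0.0207 × 0.295 = 6.11 × 10^-3 mol
n(HCl) left over = 6.11 × 10^-3 mol (1:1 ratio)
n(HCl) consumed by analyte = 0.0416 − 6.11 × 10^-3 = 0.0355 mol
From the 1:2 ratio, n(Mg(OH)2) = 1/2 × 0.0355 = 0.0178 mol
mass of Mg(OH)2 = 0.0178 × 58.32 = 1.04 g

1.04 g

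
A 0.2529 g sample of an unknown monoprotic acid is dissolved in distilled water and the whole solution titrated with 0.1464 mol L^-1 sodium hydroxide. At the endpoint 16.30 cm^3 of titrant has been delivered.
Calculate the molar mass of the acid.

n(NaOH) = 0.01630 L × 0.1464 mol/L = 2.386 × 10^-3 mol
n(HA) = 2.386 × 10^-3 mol (1:1 ratio)
M = m / n = 0.2529 g / 2.386 × 10^-3 mol = 106.0 g/mol

106.0 g/mol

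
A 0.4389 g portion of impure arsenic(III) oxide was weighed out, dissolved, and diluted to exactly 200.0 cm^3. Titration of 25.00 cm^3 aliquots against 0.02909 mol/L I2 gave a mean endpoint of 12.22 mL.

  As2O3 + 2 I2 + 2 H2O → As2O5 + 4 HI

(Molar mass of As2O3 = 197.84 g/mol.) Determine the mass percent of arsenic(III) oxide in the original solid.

64.09 %

n(I2) per titration = 0.01222 × 0.02909 = 3.555 × 10^-4 mol
From the 1:2 ratio, n(As2O3) in each aliquot = 1/2 × 3.555 × 10^-4 = 1.777 × 10^-4 mol
n(As2O3) in the whole flask = 1.777 × 10^-4 × 200.0/25.00 = 1.422 × 10^-3 mol
mass of As2O3 = 1.422 × 10^-3 × 197.84 = 0.2813 g
% As2O3 = 0.2813 / 0.4389 × 100 = 64.09 %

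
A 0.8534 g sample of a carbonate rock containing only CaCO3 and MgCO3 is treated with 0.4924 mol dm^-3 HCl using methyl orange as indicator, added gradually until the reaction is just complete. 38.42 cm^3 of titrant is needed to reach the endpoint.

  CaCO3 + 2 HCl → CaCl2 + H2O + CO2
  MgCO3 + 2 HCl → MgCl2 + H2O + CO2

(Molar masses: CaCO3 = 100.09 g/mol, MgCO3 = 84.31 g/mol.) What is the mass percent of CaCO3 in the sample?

n(HCl) = 0.03842 × 0.4924 = 0.01892 mol
Let x = n(CaCO3), y = n(MgCO3).
Titrant: 2x + 2y = 0.01892;  mass: 100.09x + 84.31y = 0.8534
Solving, x = 3.543 × 10^-3 mol, y = 5.916 × 10^-3 mol
mass of CaCO3 = 3.543 × 10^-3 × 100.09 = 0.3546 g
% CaCO3 = 0.3546 / 0.8534 × 100 = 41.56 %

41.56 %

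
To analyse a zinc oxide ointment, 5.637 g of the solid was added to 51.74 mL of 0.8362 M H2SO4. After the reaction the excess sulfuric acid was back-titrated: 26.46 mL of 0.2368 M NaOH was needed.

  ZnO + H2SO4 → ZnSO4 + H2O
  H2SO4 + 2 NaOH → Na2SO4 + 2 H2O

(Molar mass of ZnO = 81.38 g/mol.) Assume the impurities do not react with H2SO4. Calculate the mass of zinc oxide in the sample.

3.266 g

n(H2SO4) added = 0.05174 × 0.8362 = 0.04326 mol
n(NaOH) used in back-titration = 0.02646 × 0.2368 = 6.266 × 10^-3 mol
From the 1:2 ratio, n(H2SO4) left over = 1/2 × 6.266 × 10^-3 = 3.133 × 10^-3 mol
n(H2SO4) consumed by analyte = 0.04326 − 3.133 × 10^-3 = 0.04013 mol
n(ZnO) = 0.04013 mol (1:1 ratio)
mass of ZnO = 0.04013 × 81.38 = 3.266 g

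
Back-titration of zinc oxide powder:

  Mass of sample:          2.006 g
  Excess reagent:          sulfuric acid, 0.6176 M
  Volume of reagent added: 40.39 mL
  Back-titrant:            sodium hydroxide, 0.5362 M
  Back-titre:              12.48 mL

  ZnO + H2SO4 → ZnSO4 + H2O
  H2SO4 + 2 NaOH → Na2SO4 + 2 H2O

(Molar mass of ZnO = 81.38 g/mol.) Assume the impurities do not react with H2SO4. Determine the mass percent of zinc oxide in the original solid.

87.62 %

n(H2SO4) added = 0.04039 × 0.6176 = 0.02494 mol
n(NaOH) used in back-titration = 0.01248 × 0.5362 = 6.692 × 10^-3 mol
From the 1:2 ratio, n(H2SO4) left over = 1/2 × 6.692 × 10^-3 = 3.346 × 10^-3 mol
n(H2SO4) consumed by analyte = 0.02494 − 3.346 × 10^-3 = 0.02160 mol
n(ZnO) = 0.02160 mol (1:1 ratio)
mass of ZnO = 0.02160 × 81.38 = 1.758 g
% ZnO = 1.758 / 2.006 × 100 = 87.62 %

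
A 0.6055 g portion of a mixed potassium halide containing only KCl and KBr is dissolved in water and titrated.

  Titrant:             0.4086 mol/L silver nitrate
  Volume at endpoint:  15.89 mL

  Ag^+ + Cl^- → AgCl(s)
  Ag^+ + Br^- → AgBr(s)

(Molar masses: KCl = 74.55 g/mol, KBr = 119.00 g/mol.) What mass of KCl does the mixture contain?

n(AgNO3) = 0.01589 × 0.4086 = 6.493 × 10^-3 mol
Let x = n(KCl), y = n(KBr).
Titrant: 1x + 1y = 6.493 × 10^-3;  mass: 74.55x + 119.00y = 0.6055
Solving, x = 3.760 × 10^-3 mol, y = 2.733 × 10^-3 mol
mass of KCl = 3.760 × 10^-3 × 74.55 = 0.2803 g

0.2803 g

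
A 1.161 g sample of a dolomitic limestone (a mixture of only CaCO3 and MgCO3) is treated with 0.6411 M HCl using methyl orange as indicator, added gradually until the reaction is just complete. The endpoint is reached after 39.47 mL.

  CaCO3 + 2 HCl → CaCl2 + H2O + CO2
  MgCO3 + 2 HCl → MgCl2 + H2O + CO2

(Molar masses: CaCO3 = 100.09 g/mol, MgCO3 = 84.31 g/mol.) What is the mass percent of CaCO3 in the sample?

51.52 %

n(HCl) = 0.03947 × 0.6411 = 0.02530 mol
Let x = n(CaCO3), y = n(MgCO3).
Titrant: 2x + 2y = 0.02530;  mass: 100.09x + 84.31y = 1.161
Solving, x = 5.976 × 10^-3 mol, y = 6.676 × 10^-3 mol
mass of CaCO3 = 5.976 × 10^-3 × 100.09 = 0.5981 g
% CaCO3 = 0.5981 / 1.161 × 100 = 51.52 %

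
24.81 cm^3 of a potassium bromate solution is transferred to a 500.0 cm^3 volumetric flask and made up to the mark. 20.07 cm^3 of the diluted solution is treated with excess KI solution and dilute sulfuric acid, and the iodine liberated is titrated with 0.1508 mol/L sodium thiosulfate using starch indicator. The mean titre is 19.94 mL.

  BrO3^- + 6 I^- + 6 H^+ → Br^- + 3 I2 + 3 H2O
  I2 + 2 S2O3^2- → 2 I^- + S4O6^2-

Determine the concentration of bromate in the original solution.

0.5032 mol/L

n(S2O3^2-) = 0.01994 × 0.1508 = 3.007 × 10^-3 mol
n(I2) = n(S2O3^2-)/2 = 1.503 × 10^-3 mol
From the 1:3 ratio, n(BrO3^-) in the aliquot = 1/3 × 1.503 × 10^-3 = 5.012 × 10^-4 mol
[BrO3^-]_dilute = 5.012 × 10^-4 / 0.02007 = 0.02497 mol/L
[BrO3^-]_original = 0.02497 × 500.0/24.81 = 0.5032 mol/L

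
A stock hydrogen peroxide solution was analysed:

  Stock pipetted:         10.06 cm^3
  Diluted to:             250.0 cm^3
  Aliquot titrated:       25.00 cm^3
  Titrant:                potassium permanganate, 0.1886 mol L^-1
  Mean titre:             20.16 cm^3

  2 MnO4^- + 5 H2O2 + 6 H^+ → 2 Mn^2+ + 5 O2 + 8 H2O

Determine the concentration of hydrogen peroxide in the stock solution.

n(KMnO4) = 0.02016 × 0.1886 = 3.802 × 10^-3 mol
From the 5:2 ratio, n(H2O2) in the aliquot = 5/2 × 3.802 × 10^-3 = 9.505 × 10^-3 mol
[H2O2]_dilute = 9.505 × 10^-3 / 0.02500 = 0.3802 mol/L
Dilution factor = 250.0 / 10.06 = 24.85
[H2O2]_stock = 0.3802 × 24.85 = 9.449 mol/L

9.449 mol/L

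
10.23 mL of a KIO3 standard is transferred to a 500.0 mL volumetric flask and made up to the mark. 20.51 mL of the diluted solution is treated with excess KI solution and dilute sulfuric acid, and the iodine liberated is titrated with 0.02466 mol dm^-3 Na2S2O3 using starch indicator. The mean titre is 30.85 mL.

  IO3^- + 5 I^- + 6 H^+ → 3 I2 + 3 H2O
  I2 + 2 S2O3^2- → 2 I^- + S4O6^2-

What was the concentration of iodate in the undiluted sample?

n(S2O3^2-) = 0.03085 × 0.02466 = 7.608 × 10^-4 mol
n(I2) = n(S2O3^2-)/2 = 3.804 × 10^-4 mol
From the 1:3 ratio, n(IO3^-) in the aliquot = 1/3 × 3.804 × 10^-4 = 1.268 × 10^-4 mol
[IO3^-]_dilute = 1.268 × 10^-4 / 0.02051 = 0.006182 mol/L
[IO3^-]_original = 0.006182 × 500.0/10.23 = 0.3022 mol/L

0.3022 mol/L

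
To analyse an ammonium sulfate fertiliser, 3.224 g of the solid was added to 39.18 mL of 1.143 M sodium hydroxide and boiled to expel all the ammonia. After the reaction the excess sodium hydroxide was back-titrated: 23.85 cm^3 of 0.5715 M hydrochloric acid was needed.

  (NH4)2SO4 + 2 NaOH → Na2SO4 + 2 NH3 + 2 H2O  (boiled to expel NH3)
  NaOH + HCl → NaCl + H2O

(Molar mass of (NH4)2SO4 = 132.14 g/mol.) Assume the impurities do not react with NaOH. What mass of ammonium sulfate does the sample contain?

2.058 g

n(NaOH) added = 0.03918 × 1.143 = 0.04478 mol
n(HCl) used in back-titration = 0.02385 × 0.5715 = 0.01363 mol
n(NaOH) left over = 0.01363 mol (1:1 ratio)
n(NaOH) consumed by analyte = 0.04478 − 0.01363 = 0.03115 mol
From the 1:2 ratio, n((NH4)2SO4) = 1/2 × 0.03115 = 0.01558 mol
mass of (NH4)2SO4 = 0.01558 × 132.14 = 2.058 g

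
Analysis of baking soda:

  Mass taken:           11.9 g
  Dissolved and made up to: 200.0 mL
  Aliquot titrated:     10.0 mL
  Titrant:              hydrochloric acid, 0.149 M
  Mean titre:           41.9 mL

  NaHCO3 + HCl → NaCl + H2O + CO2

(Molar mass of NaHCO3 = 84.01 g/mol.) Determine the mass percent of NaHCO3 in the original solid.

n(HCl) per titration = 0.0419 × 0.149 = 6.24 × 10^-3 mol
n(NaHCO3) in each aliquot = 6.24 × 10^-3 mol (1:1 ratio)
n(NaHCO3) in the whole flask = 6.24 × 10^-3 × 200.0/10.0 = 0.125 mol
mass of NaHCO3 = 0.125 × 84.01 = 10.5 g
% NaHCO3 = 10.5 / 11.9 × 100 = 88.1 %

88.1 %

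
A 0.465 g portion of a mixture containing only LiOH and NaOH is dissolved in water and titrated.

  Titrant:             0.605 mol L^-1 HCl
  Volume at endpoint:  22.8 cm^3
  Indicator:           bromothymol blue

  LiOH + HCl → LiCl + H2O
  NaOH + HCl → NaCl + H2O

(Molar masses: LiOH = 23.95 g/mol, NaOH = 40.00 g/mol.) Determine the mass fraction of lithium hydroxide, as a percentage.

27.8 %

n(HCl) = 0.0228 × 0.605 = 0.0138 mol
Let x = n(LiOH), y = n(NaOH).
Titrant: 1x + 1y = 0.0138;  mass: 23.95x + 40.00y = 0.465
Solving, x = 5.41 × 10^-3 mol, y = 8.39 × 10^-3 mol
mass of LiOH = 5.41 × 10^-3 × 23.95 = 0.129 g
% LiOH = 0.129 / 0.465 × 100 = 27.8 %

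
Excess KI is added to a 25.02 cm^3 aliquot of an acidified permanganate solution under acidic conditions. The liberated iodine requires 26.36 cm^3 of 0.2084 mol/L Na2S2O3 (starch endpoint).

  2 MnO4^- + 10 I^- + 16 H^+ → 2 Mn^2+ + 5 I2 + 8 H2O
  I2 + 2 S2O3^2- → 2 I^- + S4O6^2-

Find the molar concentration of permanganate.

0.04391 mol/L

n(S2O3^2-) = 0.02636 × 0.2084 = 5.493 × 10^-3 mol
n(I2) = n(S2O3^2-)/2 = 2.747 × 10^-3 mol
From the 2:5 ratio, n(MnO4^-) in the aliquot = 2/5 × 2.747 × 10^-3 = 1.099 × 10^-3 mol
[MnO4^-] = 1.099 × 10^-3 / 0.02502 = 0.04391 mol/L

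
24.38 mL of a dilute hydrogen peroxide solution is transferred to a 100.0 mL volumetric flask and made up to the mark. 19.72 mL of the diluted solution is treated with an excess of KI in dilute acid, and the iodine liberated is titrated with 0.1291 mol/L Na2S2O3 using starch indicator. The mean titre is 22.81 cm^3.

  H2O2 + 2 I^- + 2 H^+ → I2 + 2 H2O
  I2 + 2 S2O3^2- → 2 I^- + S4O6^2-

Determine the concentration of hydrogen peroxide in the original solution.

n(S2O3^2-) = 0.02281 × 0.1291 = 2.945 × 10^-3 mol
n(I2) = n(S2O3^2-)/2 = 1.472 × 10^-3 mol
n(H2O2) in the aliquot = 1.472 × 10^-3 mol (1:1 ratio)
[H2O2]_dilute = 1.472 × 10^-3 / 0.01972 = 0.07466 mol/L
[H2O2]_original = 0.07466 × 100.0/24.38 = 0.3063 mol/L

0.3063 mol/L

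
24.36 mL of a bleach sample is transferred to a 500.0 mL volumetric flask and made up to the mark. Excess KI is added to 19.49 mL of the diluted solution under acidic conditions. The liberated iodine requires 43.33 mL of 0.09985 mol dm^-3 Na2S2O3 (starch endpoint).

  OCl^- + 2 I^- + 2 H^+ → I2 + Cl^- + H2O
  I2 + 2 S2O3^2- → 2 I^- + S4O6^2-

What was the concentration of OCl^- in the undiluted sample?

n(S2O3^2-) = 0.04333 × 0.09985 = 4.327 × 10^-3 mol
n(I2) = n(S2O3^2-)/2 = 2.163 × 10^-3 mol
n(OCl^-) in the aliquot = 2.163 × 10^-3 mol (1:1 ratio)
[OCl^-]_dilute = 2.163 × 10^-3 / 0.01949 = 0.1110 mol/L
[OCl^-]_original = 0.1110 × 500.0/24.36 = 2.278 mol/L

2.278 mol/L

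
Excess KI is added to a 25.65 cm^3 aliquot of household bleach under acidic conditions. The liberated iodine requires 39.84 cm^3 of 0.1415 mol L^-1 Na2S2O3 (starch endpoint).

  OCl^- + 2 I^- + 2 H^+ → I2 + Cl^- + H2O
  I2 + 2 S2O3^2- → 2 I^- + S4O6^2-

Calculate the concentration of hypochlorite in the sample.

0.1099 mol/L

n(S2O3^2-) = 0.03984 × 0.1415 = 5.637 × 10^-3 mol
n(I2) = n(S2O3^2-)/2 = 2.819 × 10^-3 mol
n(OCl^-) in the aliquot = 2.819 × 10^-3 mol (1:1 ratio)
[OCl^-] = 2.819 × 10^-3 / 0.02565 = 0.1099 mol/L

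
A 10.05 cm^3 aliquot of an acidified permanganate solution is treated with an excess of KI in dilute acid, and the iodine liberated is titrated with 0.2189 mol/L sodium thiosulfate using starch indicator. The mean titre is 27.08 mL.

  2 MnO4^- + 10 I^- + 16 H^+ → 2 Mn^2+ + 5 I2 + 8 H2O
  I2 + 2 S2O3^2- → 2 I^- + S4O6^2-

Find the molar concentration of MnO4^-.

0.1180 mol/L

n(S2O3^2-) = 0.02708 × 0.2189 = 5.928 × 10^-3 mol
n(I2) = n(S2O3^2-)/2 = 2.964 × 10^-3 mol
From the 2:5 ratio, n(MnO4^-) in the aliquot = 2/5 × 2.964 × 10^-3 = 1.186 × 10^-3 mol
[MnO4^-] = 1.186 × 10^-3 / 0.01005 = 0.1180 mol/L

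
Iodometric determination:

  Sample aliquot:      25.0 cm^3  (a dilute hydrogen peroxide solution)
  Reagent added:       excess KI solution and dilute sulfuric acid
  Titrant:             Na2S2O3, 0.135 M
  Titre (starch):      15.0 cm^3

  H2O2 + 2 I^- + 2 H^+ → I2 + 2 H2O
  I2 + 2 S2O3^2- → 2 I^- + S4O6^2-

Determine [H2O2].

0.0405 M

n(S2O3^2-) = 0.0150 × 0.135 = 2.03 × 10^-3 mol
n(I2) = n(S2O3^2-)/2 = 1.01 × 10^-3 mol
n(H2O2) in the aliquot = 1.01 × 10^-3 mol (1:1 ratio)
[H2O2] = 1.01 × 10^-3 / 0.0250 = 0.0405 mol/L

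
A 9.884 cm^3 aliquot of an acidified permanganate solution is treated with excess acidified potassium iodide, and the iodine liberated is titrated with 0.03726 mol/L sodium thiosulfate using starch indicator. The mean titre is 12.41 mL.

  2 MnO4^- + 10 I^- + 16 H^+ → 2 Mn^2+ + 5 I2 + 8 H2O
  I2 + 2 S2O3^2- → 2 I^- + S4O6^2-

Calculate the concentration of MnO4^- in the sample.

0.009356 mol/L

n(S2O3^2-) = 0.01241 × 0.03726 = 4.624 × 10^-4 mol
n(I2) = n(S2O3^2-)/2 = 2.312 × 10^-4 mol
From the 2:5 ratio, n(MnO4^-) in the aliquot = 2/5 × 2.312 × 10^-4 = 9.248 × 10^-5 mol
[MnO4^-] = 9.248 × 10^-5 / 0.009884 = 0.009356 mol/L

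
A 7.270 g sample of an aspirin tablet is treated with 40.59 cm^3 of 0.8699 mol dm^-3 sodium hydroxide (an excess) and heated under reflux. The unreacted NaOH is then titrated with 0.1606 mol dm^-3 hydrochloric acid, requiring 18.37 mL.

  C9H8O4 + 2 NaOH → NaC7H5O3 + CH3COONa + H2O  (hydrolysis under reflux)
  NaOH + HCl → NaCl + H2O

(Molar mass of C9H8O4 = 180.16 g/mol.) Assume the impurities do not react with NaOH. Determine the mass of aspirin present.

2.915 g

n(NaOH) added = 0.04059 × 0.8699 = 0.03531 mol
n(HCl) used in back-titration = 0.01837 × 0.1606 = 2.950 × 10^-3 mol
n(NaOH) left over = 2.950 × 10^-3 mol (1:1 ratio)
n(NaOH) consumed by analyte = 0.03531 − 2.950 × 10^-3 = 0.03236 mol
From the 1:2 ratio, n(C9H8O4) = 1/2 × 0.03236 = 0.01618 mol
mass of C9H8O4 = 0.01618 × 180.16 = 2.915 g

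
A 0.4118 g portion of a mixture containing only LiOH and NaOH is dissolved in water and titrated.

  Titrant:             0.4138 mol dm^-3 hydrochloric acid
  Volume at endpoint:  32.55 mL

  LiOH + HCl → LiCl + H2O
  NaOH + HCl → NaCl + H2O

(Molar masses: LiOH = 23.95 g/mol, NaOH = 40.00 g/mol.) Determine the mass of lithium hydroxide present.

n(HCl) = 0.03255 × 0.4138 = 0.01347 mol
Let x = n(LiOH), y = n(NaOH).
Titrant: 1x + 1y = 0.01347;  mass: 23.95x + 40.00y = 0.4118
Solving, x = 7.911 × 10^-3 mol, y = 5.558 × 10^-3 mol
mass of LiOH = 7.911 × 10^-3 × 23.95 = 0.1895 g

0.1895 g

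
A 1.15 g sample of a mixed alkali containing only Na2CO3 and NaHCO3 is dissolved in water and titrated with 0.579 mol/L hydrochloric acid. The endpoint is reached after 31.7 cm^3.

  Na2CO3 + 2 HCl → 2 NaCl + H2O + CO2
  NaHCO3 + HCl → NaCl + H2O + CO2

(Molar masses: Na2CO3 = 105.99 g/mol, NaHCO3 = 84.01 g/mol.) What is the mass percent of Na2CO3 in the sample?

n(HCl) = 0.0317 × 0.579 = 0.0184 mol
Let x = n(Na2CO3), y = n(NaHCO3).
Titrant: 2x + 1y = 0.0184;  mass: 105.99x + 84.01y = 1.15
Solving, x = 6.32 × 10^-3 mol, y = 5.72 × 10^-3 mol
mass of Na2CO3 = 6.32 × 10^-3 × 105.99 = 0.670 g
% Na2CO3 = 0.670 / 1.15 × 100 = 58.2 %

58.2 %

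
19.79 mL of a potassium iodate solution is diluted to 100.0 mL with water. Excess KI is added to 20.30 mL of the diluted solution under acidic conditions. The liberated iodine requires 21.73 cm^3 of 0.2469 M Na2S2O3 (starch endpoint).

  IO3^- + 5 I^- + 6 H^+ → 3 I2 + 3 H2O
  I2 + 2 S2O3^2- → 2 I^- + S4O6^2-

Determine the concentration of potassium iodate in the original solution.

n(S2O3^2-) = 0.02173 × 0.2469 = 5.365 × 10^-3 mol
n(I2) = n(S2O3^2-)/2 = 2.683 × 10^-3 mol
From the 1:3 ratio, n(IO3^-) in the aliquot = 1/3 × 2.683 × 10^-3 = 8.942 × 10^-4 mol
[IO3^-]_dilute = 8.942 × 10^-4 / 0.02030 = 0.04405 mol/L
[IO3^-]_original = 0.04405 × 100.0/19.79 = 0.2226 mol/L

0.2226 M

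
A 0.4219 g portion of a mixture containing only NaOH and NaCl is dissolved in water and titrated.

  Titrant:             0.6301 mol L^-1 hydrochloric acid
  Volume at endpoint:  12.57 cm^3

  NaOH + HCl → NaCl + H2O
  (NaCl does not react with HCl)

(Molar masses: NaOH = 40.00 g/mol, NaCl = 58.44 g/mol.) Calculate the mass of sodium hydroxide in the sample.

n(HCl) = 0.01257 × 0.6301 = 7.920 × 10^-3 mol
Let x = n(NaOH), y = n(NaCl).
Titrant: 1x = 7.920 × 10^-3;  mass: 40.00x + 58.44y = 0.4219
Solving, x = 7.920 × 10^-3 mol, y = 1.798 × 10^-3 mol
mass of NaOH = 7.920 × 10^-3 × 40.00 = 0.3168 g

0.3168 g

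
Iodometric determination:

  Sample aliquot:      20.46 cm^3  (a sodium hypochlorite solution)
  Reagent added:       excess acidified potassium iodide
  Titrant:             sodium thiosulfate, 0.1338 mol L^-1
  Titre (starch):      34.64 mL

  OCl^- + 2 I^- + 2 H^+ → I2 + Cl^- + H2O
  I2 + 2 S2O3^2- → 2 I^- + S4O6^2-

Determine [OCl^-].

0.1133 mol/L

n(S2O3^2-) = 0.03464 × 0.1338 = 4.635 × 10^-3 mol
n(I2) = n(S2O3^2-)/2 = 2.317 × 10^-3 mol
n(OCl^-) in the aliquot = 2.317 × 10^-3 mol (1:1 ratio)
[OCl^-] = 2.317 × 10^-3 / 0.02046 = 0.1133 mol/L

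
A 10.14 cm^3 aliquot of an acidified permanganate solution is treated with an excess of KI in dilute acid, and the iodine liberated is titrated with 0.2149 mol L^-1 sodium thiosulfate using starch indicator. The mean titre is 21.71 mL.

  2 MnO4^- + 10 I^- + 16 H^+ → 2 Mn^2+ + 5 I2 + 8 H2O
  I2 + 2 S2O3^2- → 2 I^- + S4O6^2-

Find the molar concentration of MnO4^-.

n(S2O3^2-) = 0.02171 × 0.2149 = 4.665 × 10^-3 mol
n(I2) = n(S2O3^2-)/2 = 2.333 × 10^-3 mol
From the 2:5 ratio, n(MnO4^-) in the aliquot = 2/5 × 2.333 × 10^-3 = 9.331 × 10^-4 mol
[MnO4^-] = 9.331 × 10^-4 / 0.01014 = 0.09202 mol/L

0.09202 mol/L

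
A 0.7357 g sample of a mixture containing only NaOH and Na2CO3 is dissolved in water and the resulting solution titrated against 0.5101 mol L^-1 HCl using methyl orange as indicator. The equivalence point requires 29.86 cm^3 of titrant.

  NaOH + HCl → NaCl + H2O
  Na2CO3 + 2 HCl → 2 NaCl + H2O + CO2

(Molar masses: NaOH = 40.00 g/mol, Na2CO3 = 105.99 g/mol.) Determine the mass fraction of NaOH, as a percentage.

n(HCl) = 0.02986 × 0.5101 = 0.01523 mol
Let x = n(NaOH), y = n(Na2CO3).
Titrant: 1x + 2y = 0.01523;  mass: 40.00x + 105.99y = 0.7357
Solving, x = 5.502 × 10^-3 mol, y = 4.865 × 10^-3 mol
mass of NaOH = 5.502 × 10^-3 × 40.00 = 0.2201 g
% NaOH = 0.2201 / 0.7357 × 100 = 29.91 %

29.91 %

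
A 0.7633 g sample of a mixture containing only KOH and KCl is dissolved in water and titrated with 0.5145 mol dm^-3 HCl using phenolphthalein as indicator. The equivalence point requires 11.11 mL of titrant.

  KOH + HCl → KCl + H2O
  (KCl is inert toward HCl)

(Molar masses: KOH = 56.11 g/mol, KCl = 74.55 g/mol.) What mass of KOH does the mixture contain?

n(HCl) = 0.01111 × 0.5145 = 5.716 × 10^-3 mol
Let x = n(KOH), y = n(KCl).
Titrant: 1x = 5.716 × 10^-3;  mass: 56.11x + 74.55y = 0.7633
Solving, x = 5.716 × 10^-3 mol, y = 5.937 × 10^-3 mol
mass of KOH = 5.716 × 10^-3 × 56.11 = 0.3207 g

0.3207 g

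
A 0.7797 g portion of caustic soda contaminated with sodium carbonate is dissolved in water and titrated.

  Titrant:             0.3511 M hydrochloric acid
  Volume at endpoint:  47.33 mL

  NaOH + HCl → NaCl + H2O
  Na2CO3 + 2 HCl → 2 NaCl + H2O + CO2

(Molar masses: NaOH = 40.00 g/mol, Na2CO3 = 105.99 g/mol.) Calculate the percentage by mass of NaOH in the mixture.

n(HCl) = 0.04733 × 0.3511 = 0.01662 mol
Let x = n(NaOH), y = n(Na2CO3).
Titrant: 1x + 2y = 0.01662;  mass: 40.00x + 105.99y = 0.7797
Solving, x = 7.768 × 10^-3 mol, y = 4.425 × 10^-3 mol
mass of NaOH = 7.768 × 10^-3 × 40.00 = 0.3107 g
% NaOH = 0.3107 / 0.7797 × 100 = 39.85 %

39.85 %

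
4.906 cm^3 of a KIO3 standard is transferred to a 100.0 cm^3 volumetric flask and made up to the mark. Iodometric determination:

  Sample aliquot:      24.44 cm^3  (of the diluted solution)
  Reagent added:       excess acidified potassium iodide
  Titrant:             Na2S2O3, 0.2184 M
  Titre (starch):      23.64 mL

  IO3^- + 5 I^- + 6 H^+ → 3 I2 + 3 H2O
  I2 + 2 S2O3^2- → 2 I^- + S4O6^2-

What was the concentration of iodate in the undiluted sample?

n(S2O3^2-) = 0.02364 × 0.2184 = 5.163 × 10^-3 mol
n(I2) = n(S2O3^2-)/2 = 2.581 × 10^-3 mol
From the 1:3 ratio, n(IO3^-) in the aliquot = 1/3 × 2.581 × 10^-3 = 8.605 × 10^-4 mol
[IO3^-]_dilute = 8.605 × 10^-4 / 0.02444 = 0.03521 mol/L
[IO3^-]_original = 0.03521 × 100.0/4.906 = 0.7177 mol/L

0.7177 M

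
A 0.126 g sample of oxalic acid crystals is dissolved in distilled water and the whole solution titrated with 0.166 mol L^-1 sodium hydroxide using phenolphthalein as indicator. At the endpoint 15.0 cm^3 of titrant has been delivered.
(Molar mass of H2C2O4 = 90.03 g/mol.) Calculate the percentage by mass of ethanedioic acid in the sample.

H2C2O4 + 2 NaOH → Na2C2O4 + 2 H2O
n(NaOH) = 0.0150 L × 0.166 mol/L = 2.49 × 10^-3 mol
From the 1:2 ratio, n(H2C2O4) = 1/2 × 2.49 × 10^-3 = 1.24 × 10^-3 mol
mass of H2C2O4 = 1.24 × 10^-3 × 90.03 g/mol = 0.112 g
% H2C2O4 = 0.112 / 0.126 × 100 = 89.0 %

89.0 %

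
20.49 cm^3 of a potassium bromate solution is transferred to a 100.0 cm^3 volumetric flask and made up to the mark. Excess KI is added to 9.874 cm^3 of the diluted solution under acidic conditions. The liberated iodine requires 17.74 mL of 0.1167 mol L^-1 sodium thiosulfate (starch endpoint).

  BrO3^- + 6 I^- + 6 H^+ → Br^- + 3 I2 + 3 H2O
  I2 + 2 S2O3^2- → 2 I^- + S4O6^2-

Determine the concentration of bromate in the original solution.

n(S2O3^2-) = 0.01774 × 0.1167 = 2.070 × 10^-3 mol
n(I2) = n(S2O3^2-)/2 = 1.035 × 10^-3 mol
From the 1:3 ratio, n(BrO3^-) in the aliquot = 1/3 × 1.035 × 10^-3 = 3.450 × 10^-4 mol
[BrO3^-]_dilute = 3.450 × 10^-4 / 0.009874 = 0.03494 mol/L
[BrO3^-]_original = 0.03494 × 100.0/20.49 = 0.1705 mol/L

0.1705 mol/L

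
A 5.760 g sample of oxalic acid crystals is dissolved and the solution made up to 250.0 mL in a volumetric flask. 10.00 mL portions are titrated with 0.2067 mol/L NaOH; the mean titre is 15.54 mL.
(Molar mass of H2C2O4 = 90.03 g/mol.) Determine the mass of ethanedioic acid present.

3.615 g

H2C2O4 + 2 NaOH → Na2C2O4 + 2 H2O
n(NaOH) per titration = 0.01554 × 0.2067 = 3.212 × 10^-3 mol
From the 1:2 ratio, n(H2C2O4) in each aliquot = 1/2 × 3.212 × 10^-3 = 1.606 × 10^-3 mol
n(H2C2O4) in the whole flask = 1.606 × 10^-3 × 250.0/10.00 = 0.04015 mol
mass of H2C2O4 = 0.04015 × 90.03 = 3.615 g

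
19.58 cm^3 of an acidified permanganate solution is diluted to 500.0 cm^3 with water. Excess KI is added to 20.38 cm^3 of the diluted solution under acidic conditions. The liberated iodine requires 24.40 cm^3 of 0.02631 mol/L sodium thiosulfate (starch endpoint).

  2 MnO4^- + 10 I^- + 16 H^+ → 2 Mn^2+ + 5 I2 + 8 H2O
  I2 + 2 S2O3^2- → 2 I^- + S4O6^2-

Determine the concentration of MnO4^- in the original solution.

n(S2O3^2-) = 0.02440 × 0.02631 = 6.420 × 10^-4 mol
n(I2) = n(S2O3^2-)/2 = 3.210 × 10^-4 mol
From the 2:5 ratio, n(MnO4^-) in the aliquot = 2/5 × 3.210 × 10^-4 = 1.284 × 10^-4 mol
[MnO4^-]_dilute = 1.284 × 10^-4 / 0.02038 = 0.006300 mol/L
[MnO4^-]_original = 0.006300 × 500.0/19.58 = 0.1609 mol/L

0.1609 mol/L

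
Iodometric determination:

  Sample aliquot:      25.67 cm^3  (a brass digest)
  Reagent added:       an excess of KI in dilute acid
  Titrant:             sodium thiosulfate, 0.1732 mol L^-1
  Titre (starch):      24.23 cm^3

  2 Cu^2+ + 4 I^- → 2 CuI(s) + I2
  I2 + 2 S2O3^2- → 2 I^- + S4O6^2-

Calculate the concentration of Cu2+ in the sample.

0.1635 mol/L

n(S2O3^2-) = 0.02423 × 0.1732 = 4.197 × 10^-3 mol
n(I2) = n(S2O3^2-)/2 = 2.098 × 10^-3 mol
From the 2:1 ratio, n(Cu2+) in the aliquot = 2/1 × 2.098 × 10^-3 = 4.197 × 10^-3 mol
[Cu2+] = 4.197 × 10^-3 / 0.02567 = 0.1635 mol/L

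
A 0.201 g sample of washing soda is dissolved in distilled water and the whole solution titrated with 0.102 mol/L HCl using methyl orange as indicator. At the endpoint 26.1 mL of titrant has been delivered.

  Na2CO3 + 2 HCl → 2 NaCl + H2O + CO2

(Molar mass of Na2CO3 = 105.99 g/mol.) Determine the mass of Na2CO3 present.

0.141 g

n(HCl) = 0.0261 L × 0.102 mol/L = 2.66 × 10^-3 mol
From the 1:2 ratio, n(Na2CO3) = 1/2 × 2.66 × 10^-3 = 1.33 × 10^-3 mol
mass of Na2CO3 = 1.33 × 10^-3 × 105.99 g/mol = 0.141 g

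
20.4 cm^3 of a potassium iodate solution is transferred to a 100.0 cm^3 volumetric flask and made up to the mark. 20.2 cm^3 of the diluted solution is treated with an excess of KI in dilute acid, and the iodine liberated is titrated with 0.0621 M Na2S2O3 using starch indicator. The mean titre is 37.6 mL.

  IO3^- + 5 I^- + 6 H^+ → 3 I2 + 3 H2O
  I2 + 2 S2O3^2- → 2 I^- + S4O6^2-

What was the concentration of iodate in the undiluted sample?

0.0944 M

n(S2O3^2-) = 0.0376 × 0.0621 = 2.33 × 10^-3 mol
n(I2) = n(S2O3^2-)/2 = 1.17 × 10^-3 mol
From the 1:3 ratio, n(IO3^-) in the aliquot = 1/3 × 1.17 × 10^-3 = 3.89 × 10^-4 mol
[IO3^-]_dilute = 3.89 × 10^-4 / 0.0202 = 0.0193 mol/L
[IO3^-]_original = 0.0193 × 100.0/20.4 = 0.0944 mol/L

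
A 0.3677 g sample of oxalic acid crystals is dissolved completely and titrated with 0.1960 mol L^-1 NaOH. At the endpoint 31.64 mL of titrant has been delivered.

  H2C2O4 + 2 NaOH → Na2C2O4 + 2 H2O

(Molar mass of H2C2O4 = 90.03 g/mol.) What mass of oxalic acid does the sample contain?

0.2792 g

n(NaOH) = 0.03164 L × 0.1960 mol/L = 6.201 × 10^-3 mol
From the 1:2 ratio, n(H2C2O4) = 1/2 × 6.201 × 10^-3 = 3.101 × 10^-3 mol
mass of H2C2O4 = 3.101 × 10^-3 × 90.03 g/mol = 0.2792 g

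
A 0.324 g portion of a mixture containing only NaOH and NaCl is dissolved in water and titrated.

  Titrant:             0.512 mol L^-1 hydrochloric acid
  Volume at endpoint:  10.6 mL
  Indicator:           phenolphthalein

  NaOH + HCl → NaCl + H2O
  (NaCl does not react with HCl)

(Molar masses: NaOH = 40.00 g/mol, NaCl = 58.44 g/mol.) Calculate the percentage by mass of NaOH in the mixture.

67.0 %

n(HCl) = 0.0106 × 0.512 = 5.43 × 10^-3 mol
Let x = n(NaOH), y = n(NaCl).
Titrant: 1x = 5.43 × 10^-3;  mass: 40.00x + 58.44y = 0.324
Solving, x = 5.43 × 10^-3 mol, y = 1.83 × 10^-3 mol
mass of NaOH = 5.43 × 10^-3 × 40.00 = 0.217 g
% NaOH = 0.217 / 0.324 × 100 = 67.0 %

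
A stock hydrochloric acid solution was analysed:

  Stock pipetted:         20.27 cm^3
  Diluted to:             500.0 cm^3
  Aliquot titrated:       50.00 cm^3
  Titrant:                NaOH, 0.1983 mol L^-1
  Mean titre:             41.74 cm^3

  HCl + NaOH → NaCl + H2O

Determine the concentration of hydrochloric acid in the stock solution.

n(NaOH) = 0.04174 × 0.1983 = 8.277 × 10^-3 mol
n(HCl) in the aliquot = 8.277 × 10^-3 mol (1:1 ratio)
[HCl]_dilute = 8.277 × 10^-3 / 0.05000 = 0.1655 mol/L
Dilution factor = 500.0 / 20.27 = 24.67
[HCl]_stock = 0.1655 × 24.67 = 4.083 mol/L

4.083 mol/L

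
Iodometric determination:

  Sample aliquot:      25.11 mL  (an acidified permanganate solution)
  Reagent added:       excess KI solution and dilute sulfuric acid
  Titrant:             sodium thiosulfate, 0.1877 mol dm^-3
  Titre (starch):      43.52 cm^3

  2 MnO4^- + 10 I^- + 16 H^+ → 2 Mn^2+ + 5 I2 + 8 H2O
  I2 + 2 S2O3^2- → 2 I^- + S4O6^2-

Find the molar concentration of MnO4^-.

0.06506 mol/L

n(S2O3^2-) = 0.04352 × 0.1877 = 8.169 × 10^-3 mol
n(I2) = n(S2O3^2-)/2 = 4.084 × 10^-3 mol
From the 2:5 ratio, n(MnO4^-) in the aliquot = 2/5 × 4.084 × 10^-3 = 1.634 × 10^-3 mol
[MnO4^-] = 1.634 × 10^-3 / 0.02511 = 0.06506 mol/L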